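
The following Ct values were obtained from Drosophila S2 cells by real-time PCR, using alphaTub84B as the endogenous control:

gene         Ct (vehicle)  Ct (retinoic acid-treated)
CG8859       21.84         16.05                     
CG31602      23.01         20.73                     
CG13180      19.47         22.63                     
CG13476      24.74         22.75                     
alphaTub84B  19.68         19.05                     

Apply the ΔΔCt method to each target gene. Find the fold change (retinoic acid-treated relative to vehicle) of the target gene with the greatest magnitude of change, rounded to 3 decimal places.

35.753

CG8859: ΔΔCt = (16.05−19.05) − (21.84−19.68) = -3.00 − 2.16 = -5.16; fold change = 2^5.16 = 35.753
CG31602: ΔΔCt = (20.73−19.05) − (23.01−19.68) = 1.68 − 3.33 = -1.65; fold change = 2^1.65 = 3.138
CG13180: ΔΔCt = (22.63−19.05) − (19.47−19.68) = 3.58 − (-0.21) = 3.79; fold change = 2^-3.79 = 0.072
CG13476: ΔΔCt = (22.75−19.05) − (24.74−19.68) = 3.70 − 5.06 = -1.36; fold change = 2^1.36 = 2.567
CG8859 has the largest |ΔΔCt| = 5.16.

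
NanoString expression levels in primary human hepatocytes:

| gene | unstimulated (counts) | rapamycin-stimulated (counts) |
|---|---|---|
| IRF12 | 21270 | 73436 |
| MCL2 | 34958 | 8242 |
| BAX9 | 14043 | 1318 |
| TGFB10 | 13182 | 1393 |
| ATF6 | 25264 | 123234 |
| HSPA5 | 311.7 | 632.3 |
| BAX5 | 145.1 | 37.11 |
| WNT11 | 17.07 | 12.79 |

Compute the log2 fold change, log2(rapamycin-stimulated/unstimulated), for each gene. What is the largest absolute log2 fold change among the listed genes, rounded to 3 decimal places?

log2(73436/21270) = 1.788  (IRF12)
log2(8242/34958) = -2.085  (MCL2)
log2(1318/14043) = -3.413  (BAX9)
log2(1393/13182) = -3.242  (TGFB10)
log2(123234/25264) = 2.286  (ATF6)
log2(632.3/311.7) = 1.020  (HSPA5)
log2(37.11/145.1) = -1.967  (BAX5)
log2(12.79/17.07) = -0.416  (WNT11)
The largest magnitude belongs to BAX9.

3.413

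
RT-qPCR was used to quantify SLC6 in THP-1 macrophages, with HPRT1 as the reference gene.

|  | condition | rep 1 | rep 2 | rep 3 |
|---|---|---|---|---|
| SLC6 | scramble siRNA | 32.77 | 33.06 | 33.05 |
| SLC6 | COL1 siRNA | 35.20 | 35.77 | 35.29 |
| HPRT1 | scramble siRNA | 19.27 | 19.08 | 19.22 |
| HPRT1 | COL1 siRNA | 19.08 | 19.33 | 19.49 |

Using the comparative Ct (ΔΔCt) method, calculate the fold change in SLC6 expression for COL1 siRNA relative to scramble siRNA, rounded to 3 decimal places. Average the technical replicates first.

Mean Ct: SLC6 scramble siRNA 32.960; SLC6 COL1 siRNA 35.420; HPRT1 scramble siRNA 19.190; HPRT1 COL1 siRNA 19.300
ΔCt(scramble siRNA) = 32.960 − 19.190 = 13.770
ΔCt(COL1 siRNA) = 35.420 − 19.300 = 16.120
ΔΔCt = 16.120 − 13.770 = 2.350
Fold change = 2^(−2.350) = 0.1961

0.196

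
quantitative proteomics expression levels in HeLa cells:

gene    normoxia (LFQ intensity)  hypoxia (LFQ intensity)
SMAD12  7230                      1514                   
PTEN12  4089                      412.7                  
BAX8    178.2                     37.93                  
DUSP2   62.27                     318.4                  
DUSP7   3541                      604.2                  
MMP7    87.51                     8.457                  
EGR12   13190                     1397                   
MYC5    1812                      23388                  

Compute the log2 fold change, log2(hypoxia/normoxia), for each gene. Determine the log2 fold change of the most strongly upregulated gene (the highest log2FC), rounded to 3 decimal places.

3.690

log2(1514/7230) = -2.256  (SMAD12)
log2(412.7/4089) = -3.309  (PTEN12)
log2(37.93/178.2) = -2.232  (BAX8)
log2(318.4/62.27) = 2.354  (DUSP2)
log2(604.2/3541) = -2.551  (DUSP7)
log2(8.457/87.51) = -3.371  (MMP7)
log2(1397/13190) = -3.239  (EGR12)
log2(23388/1812) = 3.690  (MYC5)
MYC5 is most strongly upregulated.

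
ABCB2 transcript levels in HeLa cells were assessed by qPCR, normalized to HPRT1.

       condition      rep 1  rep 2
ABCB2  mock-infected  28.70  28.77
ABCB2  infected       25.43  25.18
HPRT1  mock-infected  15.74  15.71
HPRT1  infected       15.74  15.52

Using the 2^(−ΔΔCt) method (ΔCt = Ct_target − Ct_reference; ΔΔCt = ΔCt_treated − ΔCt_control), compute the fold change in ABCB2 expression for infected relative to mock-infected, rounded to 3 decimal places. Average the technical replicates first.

Mean Ct: ABCB2 mock-infected 28.735; ABCB2 infected 25.305; HPRT1 mock-infected 15.725; HPRT1 infected 15.630
ΔCt(mock-infected) = 28.735 − 15.725 = 13.010
ΔCt(infected) = 25.305 − 15.630 = 9.675
ΔΔCt = 9.675 − 13.010 = -3.335
Fold change = 2^(−(-3.335)) = 2^3.335 = 10.0910

10.091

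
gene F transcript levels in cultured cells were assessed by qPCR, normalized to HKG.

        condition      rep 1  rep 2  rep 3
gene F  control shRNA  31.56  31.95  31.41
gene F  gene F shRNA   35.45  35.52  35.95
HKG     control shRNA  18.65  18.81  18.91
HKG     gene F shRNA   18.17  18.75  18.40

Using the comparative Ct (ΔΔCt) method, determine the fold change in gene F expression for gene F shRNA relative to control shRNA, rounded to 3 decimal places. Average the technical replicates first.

0.049

Mean Ct: gene F control shRNA 31.640; gene F gene F shRNA 35.640; HKG control shRNA 18.790; HKG gene F shRNA 18.440
ΔCt(control shRNA) = 31.640 − 18.790 = 12.850
ΔCt(gene F shRNA) = 35.640 − 18.440 = 17.200
ΔΔCt = 17.200 − 12.850 = 4.350
Fold change = 2^(−4.350) = 0.0490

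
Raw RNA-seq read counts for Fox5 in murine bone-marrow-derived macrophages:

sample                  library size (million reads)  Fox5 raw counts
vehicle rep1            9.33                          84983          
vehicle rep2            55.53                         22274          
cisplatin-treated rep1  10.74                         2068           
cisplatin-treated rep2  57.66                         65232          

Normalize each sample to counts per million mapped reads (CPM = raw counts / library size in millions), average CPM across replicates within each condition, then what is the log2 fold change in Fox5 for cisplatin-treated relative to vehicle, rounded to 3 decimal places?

CPM(vehicle rep1) = 84983 / 9.33 = 9108.5745
CPM(vehicle rep2) = 22274 / 55.53 = 401.1165
CPM(cisplatin-treated rep1) = 2068 / 10.74 = 192.5512
CPM(cisplatin-treated rep2) = 65232 / 57.66 = 1131.3215
mean CPM(vehicle) = 4754.8455; mean CPM(cisplatin-treated) = 661.9364
Fold change = 661.9364 / 4754.8455 = 0.13921
log2(0.13921) = -2.8446

-2.845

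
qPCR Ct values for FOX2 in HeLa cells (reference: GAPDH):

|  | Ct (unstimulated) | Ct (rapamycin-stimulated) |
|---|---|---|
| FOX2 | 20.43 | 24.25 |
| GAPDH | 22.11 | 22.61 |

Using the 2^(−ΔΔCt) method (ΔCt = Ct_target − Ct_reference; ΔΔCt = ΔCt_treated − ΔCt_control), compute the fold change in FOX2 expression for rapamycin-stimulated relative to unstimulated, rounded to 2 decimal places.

0.10

ΔCt(unstimulated) = 20.430 − 22.110 = -1.680
ΔCt(rapamycin-stimulated) = 24.250 − 22.610 = 1.640
ΔΔCt = 1.640 − (-1.680) = 3.320
Fold change = 2^(−3.320) = 0.100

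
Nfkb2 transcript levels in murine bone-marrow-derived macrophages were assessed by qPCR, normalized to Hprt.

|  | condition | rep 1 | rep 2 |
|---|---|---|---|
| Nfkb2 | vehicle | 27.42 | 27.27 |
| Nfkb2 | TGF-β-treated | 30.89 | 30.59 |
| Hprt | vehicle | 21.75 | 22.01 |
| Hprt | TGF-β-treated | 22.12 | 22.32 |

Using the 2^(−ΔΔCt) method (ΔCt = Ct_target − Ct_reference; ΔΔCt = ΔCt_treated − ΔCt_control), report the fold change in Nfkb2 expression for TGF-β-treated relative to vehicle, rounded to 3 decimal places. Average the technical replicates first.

0.120

Mean Ct: Nfkb2 vehicle 27.345; Nfkb2 TGF-β-treated 30.740; Hprt vehicle 21.880; Hprt TGF-β-treated 22.220
ΔCt(vehicle) = 27.345 − 21.880 = 5.465
ΔCt(TGF-β-treated) = 30.740 − 22.220 = 8.520
ΔΔCt = 8.520 − 5.465 = 3.055
Fold change = 2^(−3.055) = 0.1203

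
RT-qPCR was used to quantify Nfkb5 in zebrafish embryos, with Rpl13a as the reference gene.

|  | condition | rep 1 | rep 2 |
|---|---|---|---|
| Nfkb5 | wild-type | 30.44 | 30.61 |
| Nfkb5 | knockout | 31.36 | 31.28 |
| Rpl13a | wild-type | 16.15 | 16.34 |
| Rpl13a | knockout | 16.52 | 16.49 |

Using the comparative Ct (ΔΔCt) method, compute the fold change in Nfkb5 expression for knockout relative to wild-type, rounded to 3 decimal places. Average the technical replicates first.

0.690

Mean Ct: Nfkb5 wild-type 30.525; Nfkb5 knockout 31.320; Rpl13a wild-type 16.245; Rpl13a knockout 16.505
ΔCt(wild-type) = 30.525 − 16.245 = 14.280
ΔCt(knockout) = 31.320 − 16.505 = 14.815
ΔΔCt = 14.815 − 14.280 = 0.535
Fold change = 2^(−0.535) = 0.6902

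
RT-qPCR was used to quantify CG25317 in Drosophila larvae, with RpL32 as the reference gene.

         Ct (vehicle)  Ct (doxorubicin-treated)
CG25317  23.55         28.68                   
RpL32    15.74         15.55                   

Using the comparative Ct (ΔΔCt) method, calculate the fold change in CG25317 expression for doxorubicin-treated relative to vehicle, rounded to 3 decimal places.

ΔCt(vehicle) = 23.550 − 15.740 = 7.810
ΔCt(doxorubicin-treated) = 28.680 − 15.550 = 13.130
ΔΔCt = 13.130 − 7.810 = 5.320
Fold change = 2^(−5.320) = 0.0250

0.025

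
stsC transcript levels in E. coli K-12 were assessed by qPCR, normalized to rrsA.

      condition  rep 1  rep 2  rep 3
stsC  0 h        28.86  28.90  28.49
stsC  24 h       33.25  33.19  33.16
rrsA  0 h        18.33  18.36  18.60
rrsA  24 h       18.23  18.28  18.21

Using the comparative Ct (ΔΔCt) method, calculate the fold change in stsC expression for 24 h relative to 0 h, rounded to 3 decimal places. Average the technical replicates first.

0.040

Mean Ct: stsC 0 h 28.750; stsC 24 h 33.200; rrsA 0 h 18.430; rrsA 24 h 18.240
ΔCt(0 h) = 28.750 − 18.430 = 10.320
ΔCt(24 h) = 33.200 − 18.240 = 14.960
ΔΔCt = 14.960 − 10.320 = 4.640
Fold change = 2^(−4.640) = 0.0401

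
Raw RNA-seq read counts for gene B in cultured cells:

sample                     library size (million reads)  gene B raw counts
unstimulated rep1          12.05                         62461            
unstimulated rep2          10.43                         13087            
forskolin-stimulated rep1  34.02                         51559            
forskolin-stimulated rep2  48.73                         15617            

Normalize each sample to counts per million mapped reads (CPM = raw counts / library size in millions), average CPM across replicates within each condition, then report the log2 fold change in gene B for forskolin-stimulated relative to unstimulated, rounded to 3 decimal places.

CPM(unstimulated rep1) = 62461 / 12.05 = 5183.4855
CPM(unstimulated rep2) = 13087 / 10.43 = 1254.7459
CPM(forskolin-stimulated rep1) = 51559 / 34.02 = 1515.5497
CPM(forskolin-stimulated rep2) = 15617 / 48.73 = 320.4802
mean CPM(unstimulated) = 3219.1157; mean CPM(forskolin-stimulated) = 918.0149
Fold change = 918.0149 / 3219.1157 = 0.28518
log2(0.28518) = -1.8101

-1.810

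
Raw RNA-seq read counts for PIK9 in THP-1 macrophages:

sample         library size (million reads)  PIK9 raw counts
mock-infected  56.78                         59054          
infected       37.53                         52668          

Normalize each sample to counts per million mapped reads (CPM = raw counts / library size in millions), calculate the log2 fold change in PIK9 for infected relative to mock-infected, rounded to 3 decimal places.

CPM(mock-infected) = 59054 / 56.78 = 1040.0493
CPM(infected) = 52668 / 37.53 = 1403.3573
Fold change = 1403.3573 / 1040.0493 = 1.34932
log2(1.34932) = 0.4322

0.432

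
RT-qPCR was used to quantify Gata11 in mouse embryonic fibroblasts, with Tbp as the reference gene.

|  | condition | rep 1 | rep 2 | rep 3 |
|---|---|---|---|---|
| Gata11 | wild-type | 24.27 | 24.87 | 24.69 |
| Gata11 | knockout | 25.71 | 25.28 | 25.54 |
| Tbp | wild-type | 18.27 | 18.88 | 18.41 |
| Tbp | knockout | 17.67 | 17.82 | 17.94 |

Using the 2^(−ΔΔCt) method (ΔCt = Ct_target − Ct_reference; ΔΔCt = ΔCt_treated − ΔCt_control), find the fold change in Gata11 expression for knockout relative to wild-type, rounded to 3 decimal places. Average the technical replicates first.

Mean Ct: Gata11 wild-type 24.610; Gata11 knockout 25.510; Tbp wild-type 18.520; Tbp knockout 17.810
ΔCt(wild-type) = 24.610 − 18.520 = 6.090
ΔCt(knockout) = 25.510 − 17.810 = 7.700
ΔΔCt = 7.700 − 6.090 = 1.610
Fold change = 2^(−1.610) = 0.3276

0.328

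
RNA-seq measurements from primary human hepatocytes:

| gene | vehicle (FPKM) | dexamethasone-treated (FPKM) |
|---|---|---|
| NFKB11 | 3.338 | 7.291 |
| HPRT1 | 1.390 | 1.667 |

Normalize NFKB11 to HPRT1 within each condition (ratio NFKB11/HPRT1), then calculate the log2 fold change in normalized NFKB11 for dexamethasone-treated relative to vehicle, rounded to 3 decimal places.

NFKB11/HPRT1 (vehicle) = 3.338 / 1.390 = 2.4014
NFKB11/HPRT1 (dexamethasone-treated) = 7.291 / 1.667 = 4.3737
Fold change = 4.3737 / 2.4014 = 1.8213
log2(1.8213) = 0.8650

0.865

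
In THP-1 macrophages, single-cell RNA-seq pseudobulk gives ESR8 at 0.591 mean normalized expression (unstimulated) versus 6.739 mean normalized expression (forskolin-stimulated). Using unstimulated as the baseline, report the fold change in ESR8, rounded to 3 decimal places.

11.403

Fold change = 6.739 / 0.591 = 11.4027
ESR8 is upregulated.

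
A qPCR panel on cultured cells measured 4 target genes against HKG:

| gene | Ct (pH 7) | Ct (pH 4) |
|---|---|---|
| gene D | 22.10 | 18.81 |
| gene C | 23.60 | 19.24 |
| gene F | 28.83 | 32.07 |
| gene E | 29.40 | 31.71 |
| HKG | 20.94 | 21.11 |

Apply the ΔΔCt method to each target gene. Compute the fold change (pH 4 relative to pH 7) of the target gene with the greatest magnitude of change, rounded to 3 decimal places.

gene D: ΔΔCt = (18.81−21.11) − (22.10−20.94) = -2.30 − 1.16 = -3.46; fold change = 2^3.46 = 11.004
gene C: ΔΔCt = (19.24−21.11) − (23.60−20.94) = -1.87 − 2.66 = -4.53; fold change = 2^4.53 = 23.103
gene F: ΔΔCt = (32.07−21.11) − (28.83−20.94) = 10.96 − 7.89 = 3.07; fold change = 2^-3.07 = 0.119
gene E: ΔΔCt = (31.71−21.11) − (29.40−20.94) = 10.60 − 8.46 = 2.14; fold change = 2^-2.14 = 0.227
gene C has the largest |ΔΔCt| = 4.53.

23.103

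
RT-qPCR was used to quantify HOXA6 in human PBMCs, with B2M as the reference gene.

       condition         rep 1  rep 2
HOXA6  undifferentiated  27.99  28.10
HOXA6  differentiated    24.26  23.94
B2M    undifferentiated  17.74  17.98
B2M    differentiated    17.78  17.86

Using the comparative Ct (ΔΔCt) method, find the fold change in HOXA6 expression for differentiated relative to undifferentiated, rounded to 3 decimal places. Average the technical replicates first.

Mean Ct: HOXA6 undifferentiated 28.045; HOXA6 differentiated 24.100; B2M undifferentiated 17.860; B2M differentiated 17.820
ΔCt(undifferentiated) = 28.045 − 17.860 = 10.185
ΔCt(differentiated) = 24.100 − 17.820 = 6.280
ΔΔCt = 6.280 − 10.185 = -3.905
Fold change = 2^(−(-3.905)) = 2^3.905 = 14.9804

14.980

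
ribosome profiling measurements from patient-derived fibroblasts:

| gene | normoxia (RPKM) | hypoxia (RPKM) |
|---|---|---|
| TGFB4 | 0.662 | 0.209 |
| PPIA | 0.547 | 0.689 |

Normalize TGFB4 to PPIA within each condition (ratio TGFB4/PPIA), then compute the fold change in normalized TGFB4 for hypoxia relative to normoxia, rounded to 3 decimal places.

0.251

TGFB4/PPIA (normoxia) = 0.662 / 0.547 = 1.2102
TGFB4/PPIA (hypoxia) = 0.209 / 0.689 = 0.30334
Fold change = 0.30334 / 1.2102 = 0.2506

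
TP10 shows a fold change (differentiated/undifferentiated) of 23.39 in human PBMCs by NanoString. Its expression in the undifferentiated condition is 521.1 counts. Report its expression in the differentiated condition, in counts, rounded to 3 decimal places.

12188.529

differentiated expression = 521.1 × 23.39 = 12188.529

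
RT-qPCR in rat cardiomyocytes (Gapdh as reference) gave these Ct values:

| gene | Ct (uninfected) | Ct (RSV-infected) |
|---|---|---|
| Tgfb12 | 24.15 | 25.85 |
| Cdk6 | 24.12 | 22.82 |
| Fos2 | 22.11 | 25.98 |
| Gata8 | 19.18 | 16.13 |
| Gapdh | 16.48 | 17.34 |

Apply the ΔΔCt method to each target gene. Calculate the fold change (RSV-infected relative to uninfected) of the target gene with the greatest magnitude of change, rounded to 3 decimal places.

15.032

Tgfb12: ΔΔCt = (25.85−17.34) − (24.15−16.48) = 8.51 − 7.67 = 0.84; fold change = 2^-0.84 = 0.559
Cdk6: ΔΔCt = (22.82−17.34) − (24.12−16.48) = 5.48 − 7.64 = -2.16; fold change = 2^2.16 = 4.469
Fos2: ΔΔCt = (25.98−17.34) − (22.11−16.48) = 8.64 − 5.63 = 3.01; fold change = 2^-3.01 = 0.124
Gata8: ΔΔCt = (16.13−17.34) − (19.18−16.48) = -1.21 − 2.70 = -3.91; fold change = 2^3.91 = 15.032
Gata8 has the largest |ΔΔCt| = 3.91.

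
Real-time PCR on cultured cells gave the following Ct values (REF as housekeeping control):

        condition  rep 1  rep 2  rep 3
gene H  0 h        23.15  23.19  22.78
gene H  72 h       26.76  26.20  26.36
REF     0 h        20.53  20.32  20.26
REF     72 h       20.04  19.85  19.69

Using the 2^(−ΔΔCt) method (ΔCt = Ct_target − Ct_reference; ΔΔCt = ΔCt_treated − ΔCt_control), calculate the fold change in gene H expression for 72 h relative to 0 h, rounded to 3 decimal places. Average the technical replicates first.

Mean Ct: gene H 0 h 23.040; gene H 72 h 26.440; REF 0 h 20.370; REF 72 h 19.860
ΔCt(0 h) = 23.040 − 20.370 = 2.670
ΔCt(72 h) = 26.440 − 19.860 = 6.580
ΔΔCt = 6.580 − 2.670 = 3.910
Fold change = 2^(−3.910) = 0.0665

0.067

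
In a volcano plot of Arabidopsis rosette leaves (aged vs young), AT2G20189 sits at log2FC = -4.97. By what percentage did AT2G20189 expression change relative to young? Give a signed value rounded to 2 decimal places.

Fold change = 2^(-4.97) = 0.0319
Percent change = (FC − 1) × 100% = (0.0319 − 1) × 100 = -96.81%

-96.81%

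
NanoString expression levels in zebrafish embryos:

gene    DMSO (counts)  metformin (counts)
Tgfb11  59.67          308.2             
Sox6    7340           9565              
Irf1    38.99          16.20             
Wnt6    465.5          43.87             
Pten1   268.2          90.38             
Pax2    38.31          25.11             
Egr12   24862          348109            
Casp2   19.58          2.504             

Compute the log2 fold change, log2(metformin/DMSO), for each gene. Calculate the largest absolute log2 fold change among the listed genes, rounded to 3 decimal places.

3.808

log2(308.2/59.67) = 2.369  (Tgfb11)
log2(9565/7340) = 0.382  (Sox6)
log2(16.20/38.99) = -1.267  (Irf1)
log2(43.87/465.5) = -3.407  (Wnt6)
log2(90.38/268.2) = -1.569  (Pten1)
log2(25.11/38.31) = -0.609  (Pax2)
log2(348109/24862) = 3.808  (Egr12)
log2(2.504/19.58) = -2.967  (Casp2)
The largest magnitude belongs to Egr12.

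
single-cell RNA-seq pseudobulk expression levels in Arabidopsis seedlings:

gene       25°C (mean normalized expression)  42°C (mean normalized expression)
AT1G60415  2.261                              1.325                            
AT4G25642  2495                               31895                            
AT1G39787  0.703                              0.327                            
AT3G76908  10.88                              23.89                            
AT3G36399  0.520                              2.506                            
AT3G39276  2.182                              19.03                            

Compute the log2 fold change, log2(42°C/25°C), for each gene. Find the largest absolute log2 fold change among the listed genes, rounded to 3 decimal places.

3.676

log2(1.325/2.261) = -0.771  (AT1G60415)
log2(31895/2495) = 3.676  (AT4G25642)
log2(0.327/0.703) = -1.104  (AT1G39787)
log2(23.89/10.88) = 1.135  (AT3G76908)
log2(2.506/0.520) = 2.269  (AT3G36399)
log2(19.03/2.182) = 3.125  (AT3G39276)
The largest magnitude belongs to AT4G25642.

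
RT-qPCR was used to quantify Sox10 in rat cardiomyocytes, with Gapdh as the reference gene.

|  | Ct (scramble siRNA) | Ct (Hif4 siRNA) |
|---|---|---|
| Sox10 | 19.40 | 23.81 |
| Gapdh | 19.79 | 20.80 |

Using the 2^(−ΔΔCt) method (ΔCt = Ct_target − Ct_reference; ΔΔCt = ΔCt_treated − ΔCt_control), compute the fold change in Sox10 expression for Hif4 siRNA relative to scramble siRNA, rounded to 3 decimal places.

ΔCt(scramble siRNA) = 19.400 − 19.790 = -0.390
ΔCt(Hif4 siRNA) = 23.810 − 20.800 = 3.010
ΔΔCt = 3.010 − (-0.390) = 3.400
Fold change = 2^(−3.400) = 0.0947

0.095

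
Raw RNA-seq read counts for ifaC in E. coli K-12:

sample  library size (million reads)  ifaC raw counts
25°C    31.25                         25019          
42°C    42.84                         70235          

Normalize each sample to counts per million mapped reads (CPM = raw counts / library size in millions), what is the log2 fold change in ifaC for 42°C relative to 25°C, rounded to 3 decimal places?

1.034

CPM(25°C) = 25019 / 31.25 = 800.6080
CPM(42°C) = 70235 / 42.84 = 1639.4725
Fold change = 1639.4725 / 800.6080 = 2.04778
log2(2.04778) = 1.0341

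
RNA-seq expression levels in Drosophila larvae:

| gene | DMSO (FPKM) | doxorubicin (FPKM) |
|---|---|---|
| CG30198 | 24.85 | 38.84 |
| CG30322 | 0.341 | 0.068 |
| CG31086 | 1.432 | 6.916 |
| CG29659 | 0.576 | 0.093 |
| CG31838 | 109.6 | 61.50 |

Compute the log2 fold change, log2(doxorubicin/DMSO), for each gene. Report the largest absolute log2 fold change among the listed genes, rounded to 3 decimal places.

2.631

log2(38.84/24.85) = 0.644  (CG30198)
log2(0.068/0.341) = -2.326  (CG30322)
log2(6.916/1.432) = 2.272  (CG31086)
log2(0.093/0.576) = -2.631  (CG29659)
log2(61.50/109.6) = -0.834  (CG31838)
The largest magnitude belongs to CG29659.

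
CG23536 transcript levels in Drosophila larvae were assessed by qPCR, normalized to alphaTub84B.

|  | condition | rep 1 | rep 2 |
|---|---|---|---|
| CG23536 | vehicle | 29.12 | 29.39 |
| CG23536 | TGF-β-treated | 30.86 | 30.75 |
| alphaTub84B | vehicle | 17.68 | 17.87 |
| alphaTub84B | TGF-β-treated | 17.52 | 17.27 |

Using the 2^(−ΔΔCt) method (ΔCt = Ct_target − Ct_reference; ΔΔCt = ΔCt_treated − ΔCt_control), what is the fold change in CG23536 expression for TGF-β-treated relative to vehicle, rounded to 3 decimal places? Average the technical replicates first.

0.262

Mean Ct: CG23536 vehicle 29.255; CG23536 TGF-β-treated 30.805; alphaTub84B vehicle 17.775; alphaTub84B TGF-β-treated 17.395
ΔCt(vehicle) = 29.255 − 17.775 = 11.480
ΔCt(TGF-β-treated) = 30.805 − 17.395 = 13.410
ΔΔCt = 13.410 − 11.480 = 1.930
Fold change = 2^(−1.930) = 0.2624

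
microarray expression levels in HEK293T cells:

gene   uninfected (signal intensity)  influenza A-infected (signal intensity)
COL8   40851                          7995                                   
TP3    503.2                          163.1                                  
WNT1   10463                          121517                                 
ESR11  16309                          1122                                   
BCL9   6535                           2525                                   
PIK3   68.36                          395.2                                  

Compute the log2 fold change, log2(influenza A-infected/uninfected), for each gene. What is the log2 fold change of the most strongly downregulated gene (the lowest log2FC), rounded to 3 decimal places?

-3.862

log2(7995/40851) = -2.353  (COL8)
log2(163.1/503.2) = -1.625  (TP3)
log2(121517/10463) = 3.538  (WNT1)
log2(1122/16309) = -3.862  (ESR11)
log2(2525/6535) = -1.372  (BCL9)
log2(395.2/68.36) = 2.531  (PIK3)
ESR11 is most strongly downregulated.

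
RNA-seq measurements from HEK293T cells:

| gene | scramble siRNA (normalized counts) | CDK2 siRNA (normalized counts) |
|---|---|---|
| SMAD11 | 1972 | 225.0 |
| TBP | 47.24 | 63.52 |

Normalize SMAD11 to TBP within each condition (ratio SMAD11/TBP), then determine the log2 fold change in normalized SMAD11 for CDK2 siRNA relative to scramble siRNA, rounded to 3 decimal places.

SMAD11/TBP (scramble siRNA) = 1972 / 47.24 = 41.744
SMAD11/TBP (CDK2 siRNA) = 225.0 / 63.52 = 3.5422
Fold change = 3.5422 / 41.744 = 0.0849
log2(0.0849) = -3.5589

-3.559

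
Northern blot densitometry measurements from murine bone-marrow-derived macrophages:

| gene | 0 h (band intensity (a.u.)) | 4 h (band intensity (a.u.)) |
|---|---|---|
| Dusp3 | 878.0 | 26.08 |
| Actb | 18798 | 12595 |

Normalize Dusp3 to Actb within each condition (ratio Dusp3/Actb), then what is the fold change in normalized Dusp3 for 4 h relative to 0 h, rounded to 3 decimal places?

0.044

Dusp3/Actb (0 h) = 878.0 / 18798 = 0.046707
Dusp3/Actb (4 h) = 26.08 / 12595 = 0.0020707
Fold change = 0.0020707 / 0.046707 = 0.0443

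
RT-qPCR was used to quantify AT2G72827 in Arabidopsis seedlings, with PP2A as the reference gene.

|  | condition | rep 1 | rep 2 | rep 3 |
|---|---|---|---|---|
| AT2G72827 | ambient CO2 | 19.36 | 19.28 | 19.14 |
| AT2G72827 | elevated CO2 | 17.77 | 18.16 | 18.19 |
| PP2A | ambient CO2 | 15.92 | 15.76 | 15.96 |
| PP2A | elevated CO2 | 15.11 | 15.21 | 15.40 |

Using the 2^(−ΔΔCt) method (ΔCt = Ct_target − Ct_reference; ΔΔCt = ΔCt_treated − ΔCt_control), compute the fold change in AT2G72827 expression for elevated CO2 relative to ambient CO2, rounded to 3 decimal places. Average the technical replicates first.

1.495

Mean Ct: AT2G72827 ambient CO2 19.260; AT2G72827 elevated CO2 18.040; PP2A ambient CO2 15.880; PP2A elevated CO2 15.240
ΔCt(ambient CO2) = 19.260 − 15.880 = 3.380
ΔCt(elevated CO2) = 18.040 − 15.240 = 2.800
ΔΔCt = 2.800 − 3.380 = -0.580
Fold change = 2^(−(-0.580)) = 2^0.580 = 1.4948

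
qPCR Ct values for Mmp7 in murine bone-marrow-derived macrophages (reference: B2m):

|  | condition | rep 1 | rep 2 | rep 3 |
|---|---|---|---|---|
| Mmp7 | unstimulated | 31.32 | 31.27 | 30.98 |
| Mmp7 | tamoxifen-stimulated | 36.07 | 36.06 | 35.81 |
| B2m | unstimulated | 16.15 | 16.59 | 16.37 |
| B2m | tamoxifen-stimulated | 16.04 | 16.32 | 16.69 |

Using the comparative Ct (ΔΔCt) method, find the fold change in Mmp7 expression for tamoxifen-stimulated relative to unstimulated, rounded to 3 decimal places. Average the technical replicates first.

0.036

Mean Ct: Mmp7 unstimulated 31.190; Mmp7 tamoxifen-stimulated 35.980; B2m unstimulated 16.370; B2m tamoxifen-stimulated 16.350
ΔCt(unstimulated) = 31.190 − 16.370 = 14.820
ΔCt(tamoxifen-stimulated) = 35.980 − 16.350 = 19.630
ΔΔCt = 19.630 − 14.820 = 4.810
Fold change = 2^(−4.810) = 0.0356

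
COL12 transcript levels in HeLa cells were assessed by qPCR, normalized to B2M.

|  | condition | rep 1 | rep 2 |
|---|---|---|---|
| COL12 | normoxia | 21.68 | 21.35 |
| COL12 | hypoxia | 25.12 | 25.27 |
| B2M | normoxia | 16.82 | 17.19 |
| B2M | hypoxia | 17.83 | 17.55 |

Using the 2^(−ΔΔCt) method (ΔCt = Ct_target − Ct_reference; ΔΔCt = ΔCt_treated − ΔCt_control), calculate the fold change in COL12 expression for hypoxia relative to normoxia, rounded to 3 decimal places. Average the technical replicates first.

Mean Ct: COL12 normoxia 21.515; COL12 hypoxia 25.195; B2M normoxia 17.005; B2M hypoxia 17.690
ΔCt(normoxia) = 21.515 − 17.005 = 4.510
ΔCt(hypoxia) = 25.195 − 17.690 = 7.505
ΔΔCt = 7.505 − 4.510 = 2.995
Fold change = 2^(−2.995) = 0.1254

0.125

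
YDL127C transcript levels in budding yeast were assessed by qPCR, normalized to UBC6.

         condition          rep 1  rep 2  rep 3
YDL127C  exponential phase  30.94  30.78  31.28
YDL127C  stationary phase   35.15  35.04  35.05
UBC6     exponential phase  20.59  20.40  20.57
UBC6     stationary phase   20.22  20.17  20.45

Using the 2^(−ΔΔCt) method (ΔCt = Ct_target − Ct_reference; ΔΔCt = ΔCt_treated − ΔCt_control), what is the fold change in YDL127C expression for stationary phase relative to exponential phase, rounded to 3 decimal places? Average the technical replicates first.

0.050

Mean Ct: YDL127C exponential phase 31.000; YDL127C stationary phase 35.080; UBC6 exponential phase 20.520; UBC6 stationary phase 20.280
ΔCt(exponential phase) = 31.000 − 20.520 = 10.480
ΔCt(stationary phase) = 35.080 − 20.280 = 14.800
ΔΔCt = 14.800 − 10.480 = 4.320
Fold change = 2^(−4.320) = 0.0501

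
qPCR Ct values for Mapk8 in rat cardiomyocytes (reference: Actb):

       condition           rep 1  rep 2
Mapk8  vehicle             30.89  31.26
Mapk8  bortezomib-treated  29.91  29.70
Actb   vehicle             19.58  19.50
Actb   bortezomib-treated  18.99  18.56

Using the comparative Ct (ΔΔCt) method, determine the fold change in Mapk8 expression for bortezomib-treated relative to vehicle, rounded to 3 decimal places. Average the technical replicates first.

1.419

Mean Ct: Mapk8 vehicle 31.075; Mapk8 bortezomib-treated 29.805; Actb vehicle 19.540; Actb bortezomib-treated 18.775
ΔCt(vehicle) = 31.075 − 19.540 = 11.535
ΔCt(bortezomib-treated) = 29.805 − 18.775 = 11.030
ΔΔCt = 11.030 − 11.535 = -0.505
Fold change = 2^(−(-0.505)) = 2^0.505 = 1.4191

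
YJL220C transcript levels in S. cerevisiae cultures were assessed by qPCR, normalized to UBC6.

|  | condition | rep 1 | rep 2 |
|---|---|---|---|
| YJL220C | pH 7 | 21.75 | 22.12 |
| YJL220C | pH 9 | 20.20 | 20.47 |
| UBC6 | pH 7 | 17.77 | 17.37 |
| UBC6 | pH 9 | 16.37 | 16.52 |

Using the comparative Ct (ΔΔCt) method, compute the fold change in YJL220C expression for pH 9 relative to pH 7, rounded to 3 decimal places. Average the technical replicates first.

1.390

Mean Ct: YJL220C pH 7 21.935; YJL220C pH 9 20.335; UBC6 pH 7 17.570; UBC6 pH 9 16.445
ΔCt(pH 7) = 21.935 − 17.570 = 4.365
ΔCt(pH 9) = 20.335 − 16.445 = 3.890
ΔΔCt = 3.890 − 4.365 = -0.475
Fold change = 2^(−(-0.475)) = 2^0.475 = 1.3899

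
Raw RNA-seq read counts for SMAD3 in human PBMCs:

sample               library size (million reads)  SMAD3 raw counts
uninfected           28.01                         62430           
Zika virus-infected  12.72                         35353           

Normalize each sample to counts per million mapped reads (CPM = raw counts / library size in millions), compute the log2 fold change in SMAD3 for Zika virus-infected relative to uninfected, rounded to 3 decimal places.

0.318

CPM(uninfected) = 62430 / 28.01 = 2228.8468
CPM(Zika virus-infected) = 35353 / 12.72 = 2779.3239
Fold change = 2779.3239 / 2228.8468 = 1.24698
log2(1.24698) = 0.3184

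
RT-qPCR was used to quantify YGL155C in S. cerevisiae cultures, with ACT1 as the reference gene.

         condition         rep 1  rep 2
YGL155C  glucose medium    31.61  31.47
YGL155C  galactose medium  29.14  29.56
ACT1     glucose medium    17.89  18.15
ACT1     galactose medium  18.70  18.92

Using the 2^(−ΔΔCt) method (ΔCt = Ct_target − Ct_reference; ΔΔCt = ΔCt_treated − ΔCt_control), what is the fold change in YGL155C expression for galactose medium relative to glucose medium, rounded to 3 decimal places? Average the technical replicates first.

7.890

Mean Ct: YGL155C glucose medium 31.540; YGL155C galactose medium 29.350; ACT1 glucose medium 18.020; ACT1 galactose medium 18.810
ΔCt(glucose medium) = 31.540 − 18.020 = 13.520
ΔCt(galactose medium) = 29.350 − 18.810 = 10.540
ΔΔCt = 10.540 − 13.520 = -2.980
Fold change = 2^(−(-2.980)) = 2^2.980 = 7.8899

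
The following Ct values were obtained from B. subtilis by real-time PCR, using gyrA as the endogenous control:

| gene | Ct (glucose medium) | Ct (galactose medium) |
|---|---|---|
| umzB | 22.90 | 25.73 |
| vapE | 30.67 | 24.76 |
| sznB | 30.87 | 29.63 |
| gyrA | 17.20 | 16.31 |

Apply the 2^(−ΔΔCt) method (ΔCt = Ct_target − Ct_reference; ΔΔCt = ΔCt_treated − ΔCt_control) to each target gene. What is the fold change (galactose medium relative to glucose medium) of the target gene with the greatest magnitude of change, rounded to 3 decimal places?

umzB: ΔΔCt = (25.73−16.31) − (22.90−17.20) = 9.42 − 5.70 = 3.72; fold change = 2^-3.72 = 0.076
vapE: ΔΔCt = (24.76−16.31) − (30.67−17.20) = 8.45 − 13.47 = -5.02; fold change = 2^5.02 = 32.447
sznB: ΔΔCt = (29.63−16.31) − (30.87−17.20) = 13.32 − 13.67 = -0.35; fold change = 2^0.35 = 1.275
vapE has the largest |ΔΔCt| = 5.02.

32.447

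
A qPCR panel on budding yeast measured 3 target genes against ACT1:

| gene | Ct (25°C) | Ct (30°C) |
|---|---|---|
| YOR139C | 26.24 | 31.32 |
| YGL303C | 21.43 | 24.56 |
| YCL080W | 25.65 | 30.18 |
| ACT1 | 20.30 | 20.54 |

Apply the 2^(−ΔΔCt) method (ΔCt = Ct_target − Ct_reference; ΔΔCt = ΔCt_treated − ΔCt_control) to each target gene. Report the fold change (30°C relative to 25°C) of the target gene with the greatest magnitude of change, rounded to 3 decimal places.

YOR139C: ΔΔCt = (31.32−20.54) − (26.24−20.30) = 10.78 − 5.94 = 4.84; fold change = 2^-4.84 = 0.035
YGL303C: ΔΔCt = (24.56−20.54) − (21.43−20.30) = 4.02 − 1.13 = 2.89; fold change = 2^-2.89 = 0.135
YCL080W: ΔΔCt = (30.18−20.54) − (25.65−20.30) = 9.64 − 5.35 = 4.29; fold change = 2^-4.29 = 0.051
YOR139C has the largest |ΔΔCt| = 4.84.

0.035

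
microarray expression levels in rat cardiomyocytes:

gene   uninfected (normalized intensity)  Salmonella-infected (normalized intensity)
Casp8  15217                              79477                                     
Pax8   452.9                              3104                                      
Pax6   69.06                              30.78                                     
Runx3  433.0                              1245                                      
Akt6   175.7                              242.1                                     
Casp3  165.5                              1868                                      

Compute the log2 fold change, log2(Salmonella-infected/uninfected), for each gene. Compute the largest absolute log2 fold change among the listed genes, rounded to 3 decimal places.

3.497

log2(79477/15217) = 2.385  (Casp8)
log2(3104/452.9) = 2.777  (Pax8)
log2(30.78/69.06) = -1.166  (Pax6)
log2(1245/433.0) = 1.524  (Runx3)
log2(242.1/175.7) = 0.462  (Akt6)
log2(1868/165.5) = 3.497  (Casp3)
The largest magnitude belongs to Casp3.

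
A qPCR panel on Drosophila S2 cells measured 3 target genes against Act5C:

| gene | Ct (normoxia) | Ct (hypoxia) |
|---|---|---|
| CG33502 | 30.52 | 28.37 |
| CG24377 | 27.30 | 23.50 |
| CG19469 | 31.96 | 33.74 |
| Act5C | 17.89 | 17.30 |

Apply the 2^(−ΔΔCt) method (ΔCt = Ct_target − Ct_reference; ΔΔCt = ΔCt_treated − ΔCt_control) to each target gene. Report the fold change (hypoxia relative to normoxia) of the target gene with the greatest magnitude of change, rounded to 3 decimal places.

CG33502: ΔΔCt = (28.37−17.30) − (30.52−17.89) = 11.07 − 12.63 = -1.56; fold change = 2^1.56 = 2.949
CG24377: ΔΔCt = (23.50−17.30) − (27.30−17.89) = 6.20 − 9.41 = -3.21; fold change = 2^3.21 = 9.254
CG19469: ΔΔCt = (33.74−17.30) − (31.96−17.89) = 16.44 − 14.07 = 2.37; fold change = 2^-2.37 = 0.193
CG24377 has the largest |ΔΔCt| = 3.21.

9.254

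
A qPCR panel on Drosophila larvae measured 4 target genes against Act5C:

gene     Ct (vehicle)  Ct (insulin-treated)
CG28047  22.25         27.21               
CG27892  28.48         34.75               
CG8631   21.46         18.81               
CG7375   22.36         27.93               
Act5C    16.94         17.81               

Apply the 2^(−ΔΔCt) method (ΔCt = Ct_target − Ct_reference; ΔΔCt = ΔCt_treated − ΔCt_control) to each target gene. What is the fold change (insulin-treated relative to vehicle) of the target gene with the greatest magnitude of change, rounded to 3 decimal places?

0.024

CG28047: ΔΔCt = (27.21−17.81) − (22.25−16.94) = 9.40 − 5.31 = 4.09; fold change = 2^-4.09 = 0.059
CG27892: ΔΔCt = (34.75−17.81) − (28.48−16.94) = 16.94 − 11.54 = 5.40; fold change = 2^-5.40 = 0.024
CG8631: ΔΔCt = (18.81−17.81) − (21.46−16.94) = 1.00 − 4.52 = -3.52; fold change = 2^3.52 = 11.472
CG7375: ΔΔCt = (27.93−17.81) − (22.36−16.94) = 10.12 − 5.42 = 4.70; fold change = 2^-4.70 = 0.038
CG27892 has the largest |ΔΔCt| = 5.40.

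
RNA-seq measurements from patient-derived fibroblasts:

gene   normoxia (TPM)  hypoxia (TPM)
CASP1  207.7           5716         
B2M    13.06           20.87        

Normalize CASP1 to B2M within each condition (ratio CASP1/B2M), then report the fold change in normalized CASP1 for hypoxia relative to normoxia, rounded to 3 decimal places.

17.222

CASP1/B2M (normoxia) = 207.7 / 13.06 = 15.904
CASP1/B2M (hypoxia) = 5716 / 20.87 = 273.89
Fold change = 273.89 / 15.904 = 17.2217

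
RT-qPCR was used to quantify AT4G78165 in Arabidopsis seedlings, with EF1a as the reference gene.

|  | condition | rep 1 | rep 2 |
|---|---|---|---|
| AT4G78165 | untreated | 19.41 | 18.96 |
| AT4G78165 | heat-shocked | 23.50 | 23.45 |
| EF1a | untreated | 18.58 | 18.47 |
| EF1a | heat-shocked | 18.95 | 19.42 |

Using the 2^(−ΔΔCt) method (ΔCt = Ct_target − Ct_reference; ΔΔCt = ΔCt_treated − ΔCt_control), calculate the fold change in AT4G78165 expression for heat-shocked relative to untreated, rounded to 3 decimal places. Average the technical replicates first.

0.081

Mean Ct: AT4G78165 untreated 19.185; AT4G78165 heat-shocked 23.475; EF1a untreated 18.525; EF1a heat-shocked 19.185
ΔCt(untreated) = 19.185 − 18.525 = 0.660
ΔCt(heat-shocked) = 23.475 − 19.185 = 4.290
ΔΔCt = 4.290 − 0.660 = 3.630
Fold change = 2^(−3.630) = 0.0808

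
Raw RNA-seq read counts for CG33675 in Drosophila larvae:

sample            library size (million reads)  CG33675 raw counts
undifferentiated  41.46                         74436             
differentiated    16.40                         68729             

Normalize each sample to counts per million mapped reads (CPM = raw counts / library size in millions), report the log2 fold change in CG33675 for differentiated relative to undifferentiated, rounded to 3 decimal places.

1.223

CPM(undifferentiated) = 74436 / 41.46 = 1795.3690
CPM(differentiated) = 68729 / 16.40 = 4190.7927
Fold change = 4190.7927 / 1795.3690 = 2.33422
log2(2.33422) = 1.2229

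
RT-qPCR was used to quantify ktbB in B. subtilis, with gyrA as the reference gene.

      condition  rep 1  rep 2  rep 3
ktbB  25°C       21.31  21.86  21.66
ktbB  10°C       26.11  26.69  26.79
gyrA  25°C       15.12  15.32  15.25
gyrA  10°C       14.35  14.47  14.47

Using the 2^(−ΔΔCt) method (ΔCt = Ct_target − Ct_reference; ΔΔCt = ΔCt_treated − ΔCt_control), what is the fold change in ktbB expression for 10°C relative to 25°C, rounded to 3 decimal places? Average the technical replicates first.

Mean Ct: ktbB 25°C 21.610; ktbB 10°C 26.530; gyrA 25°C 15.230; gyrA 10°C 14.430
ΔCt(25°C) = 21.610 − 15.230 = 6.380
ΔCt(10°C) = 26.530 − 14.430 = 12.100
ΔΔCt = 12.100 − 6.380 = 5.720
Fold change = 2^(−5.720) = 0.0190

0.019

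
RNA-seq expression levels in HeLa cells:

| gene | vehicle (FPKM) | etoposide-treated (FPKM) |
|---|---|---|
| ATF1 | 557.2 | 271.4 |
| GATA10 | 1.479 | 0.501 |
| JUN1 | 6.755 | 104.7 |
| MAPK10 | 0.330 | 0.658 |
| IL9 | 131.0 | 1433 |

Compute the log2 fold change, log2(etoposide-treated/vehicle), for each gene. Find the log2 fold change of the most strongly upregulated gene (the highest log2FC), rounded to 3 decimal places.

3.954

log2(271.4/557.2) = -1.038  (ATF1)
log2(0.501/1.479) = -1.562  (GATA10)
log2(104.7/6.755) = 3.954  (JUN1)
log2(0.658/0.330) = 0.996  (MAPK10)
log2(1433/131.0) = 3.451  (IL9)
JUN1 is most strongly upregulated.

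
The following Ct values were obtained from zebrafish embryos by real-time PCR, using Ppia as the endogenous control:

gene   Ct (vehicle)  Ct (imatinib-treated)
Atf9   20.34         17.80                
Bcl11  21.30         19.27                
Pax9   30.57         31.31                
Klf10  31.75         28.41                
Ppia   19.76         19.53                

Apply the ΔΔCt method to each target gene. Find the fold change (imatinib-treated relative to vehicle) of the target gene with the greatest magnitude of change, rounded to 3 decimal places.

8.634

Atf9: ΔΔCt = (17.80−19.53) − (20.34−19.76) = -1.73 − 0.58 = -2.31; fold change = 2^2.31 = 4.959
Bcl11: ΔΔCt = (19.27−19.53) − (21.30−19.76) = -0.26 − 1.54 = -1.80; fold change = 2^1.80 = 3.482
Pax9: ΔΔCt = (31.31−19.53) − (30.57−19.76) = 11.78 − 10.81 = 0.97; fold change = 2^-0.97 = 0.511
Klf10: ΔΔCt = (28.41−19.53) − (31.75−19.76) = 8.88 − 11.99 = -3.11; fold change = 2^3.11 = 8.634
Klf10 has the largest |ΔΔCt| = 3.11.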